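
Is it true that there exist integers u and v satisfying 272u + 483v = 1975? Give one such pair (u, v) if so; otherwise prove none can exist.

u = 41, v = -19

272 and 483 are coprime, so 272u + 483v ranges over all of ℤ.
Euclidean algorithm: 483 = 1·272 + 211, 272 = 1·211 + 61, 211 = 3·61 + 28, 61 = 2·28 + 5, 28 = 5·5 + 3, 5 = 1·3 + 2, 3 = 1·2 + 1, 2 = 2·1 + 0.
Back-substituting, 1 = 3 − 1·2 = 3 − (5 − 1·3) = −5 + 2·3 = −5 + 2·(28 − 5·5) = 2·28 − 11·5 = 2·28 − 11·(61 − 2·28) = −11·61 + 24·28 = −11·61 + 24·(211 − 3·61) = 24·211 − 83·61 = 24·211 − 83·(272 − 1·211) = −83·272 + 107·211 = −83·272 + 107·(483 − 1·272) = 107·483 − 190·272; that is, 272·(-190) + 483·107 = 1.
Multiplying through by 1975: u = (-190)·1975 = -375250, v = 107·1975 = 211325 is a solution.
The general solution is u = -375250 + 483k, v = 211325 − 272k; taking k = 777 gives the smaller pair u = 41, v = -19.
Check: 272·41 + 483·(-19) = 11152 − 9177 = 1975. ✓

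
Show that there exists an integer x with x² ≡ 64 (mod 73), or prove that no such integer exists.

Take x = 8. Then 8² = 64, and since 0 ≤ 64 < 73 this is already reduced: 8² ≡ 64 (mod 73).

x = 8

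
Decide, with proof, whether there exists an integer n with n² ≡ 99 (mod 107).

n = 45 works: 45² = 2025, and 2025 − 99 = 1926 = 18·107.

n = 45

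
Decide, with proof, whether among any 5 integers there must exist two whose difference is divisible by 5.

Take the 5 consecutive integers 7, 8, …, 11: their residues mod 5 are all distinct because 5 ≤ 5.
Any two of them differ by at most 4 < 5 and by at least 1, so no difference is a multiple of 5.

No; for instance {7, 8, 9, 10, 11} is a counterexample.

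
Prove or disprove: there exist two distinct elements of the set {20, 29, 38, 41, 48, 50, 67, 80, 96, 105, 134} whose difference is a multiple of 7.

The pair (20, 41) works.

Reduce each element mod 7: 20↦6, 29↦1, 38↦3, 41↦6, 48↦6, 50↦1, 67↦4, 80↦3, 96↦5, 105↦0, 134↦1. The residue 6 repeats (at 20 and 41), and 41 − 20 = 21 = 3·7.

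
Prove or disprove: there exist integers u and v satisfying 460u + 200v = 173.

There are no such integers.

gcd(460, 200) = 20, so every integer of the form 460u + 200v is a multiple of 20.
However 173 leaves remainder 13 on division by 20.
Hence no integers u, v satisfy the equation.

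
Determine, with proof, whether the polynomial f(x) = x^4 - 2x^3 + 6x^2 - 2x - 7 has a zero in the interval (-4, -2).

The endpoint values f(-4) = 481 and f(-2) = 53 are both positive. Claim: f(x) > 0 for every x in (-4, -2).
Shift to the endpoint -2: with x = -2 − u (0 < u < 2), one computes f(-2 − u) = u^4 + 10u^3 + 42u^2 + 82u + 53.
The nonzero coefficients here are all positive, so for u > 0 every term is positive (or zero), and the constant term 53 is strictly positive.
So f is strictly positive on (-4, -2); no root exists in the interval.

f has no root in that interval.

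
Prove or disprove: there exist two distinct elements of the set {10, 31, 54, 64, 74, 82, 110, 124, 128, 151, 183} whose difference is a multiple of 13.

Residues mod 13: 10↦10, 31↦5, 54↦2, 64↦12, 74↦9, 82↦4, 110↦6, 124↦7, 128↦11, 151↦8, 183↦1.
All 11 residues are distinct, so no two elements differ by a multiple of 13.

No, no such pair exists.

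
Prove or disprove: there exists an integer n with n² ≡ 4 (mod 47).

n = 45

Take n = 45. Then 45² = 2025 = 43·47 + 4, so 45² ≡ 4 (mod 47).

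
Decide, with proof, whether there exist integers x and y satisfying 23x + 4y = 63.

x = 1, y = 10

23 and 4 are coprime, so 23x + 4y ranges over all of ℤ.
Dividing repeatedly: 23 = 5·4 + 3, 4 = 1·3 + 1, 3 = 3·1 + 0.
Unwinding: 1 = 4 − 1·3 = 4 − (23 − 5·4) = −23 + 6·4, i.e. 23·(-1) + 4·6 = 1.
Scaling by 63 gives the particular solution (x, y) = (-63, 378).
Shifting by a multiple of (4, −23) keeps it a solution: x = -63 + 16·4 = 1, y = 378 − 16·23 = 10.
Indeed 23·1 + 4·10 = 23 + 40 = 63.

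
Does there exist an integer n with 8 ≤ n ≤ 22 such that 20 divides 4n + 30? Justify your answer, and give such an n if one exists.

For n = 8, 9, …, 22 the values of 4n + 30 modulo 20 are 2, 6, 10, 14, 18, 2, 6, 10, 14, 18, 2, 6, 10, 14, 18 respectively.
None is 0, so 20 never divides 4n + 30 on this range.

No, no such integer n in that range exists.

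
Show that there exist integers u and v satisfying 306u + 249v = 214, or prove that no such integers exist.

No such integers exist.

gcd(306, 249) = 3, so every integer of the form 306u + 249v is a multiple of 3.
However 214 leaves remainder 1 on division by 3.
Therefore 306u + 249v = 214 has no solution in integers.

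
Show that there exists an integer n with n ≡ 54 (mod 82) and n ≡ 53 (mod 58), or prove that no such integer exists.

No, no such integer exists.

Both moduli are multiples of 2 = gcd(82, 58), so any solution would satisfy n ≡ 54 and n ≡ 53 modulo 2 simultaneously.
These are incompatible: 54 − 53 = 1 is not divisible by 2.
So no integer satisfies both congruences.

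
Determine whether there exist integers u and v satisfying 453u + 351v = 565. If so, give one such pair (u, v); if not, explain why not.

No, no such integers exist.

Any value of 453u + 351v is a multiple of gcd(453, 351) = 3.
But 565 is not a multiple of 3 (it leaves remainder 1).
So the equation is unsolvable over ℤ.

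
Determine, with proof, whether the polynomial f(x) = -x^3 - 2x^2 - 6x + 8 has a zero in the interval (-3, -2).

f has no root in that interval.

f(-3) = 35 and f(-2) = 20, both positive.
The derivative f'(x) = -3x^2 - 4x - 6 is a quadratic with discriminant (-4)² − 4·(-3)·(-6) = -56 < 0; it never vanishes, so it is always negative (sign of the leading coefficient).
So f is strictly decreasing; between -3 and -2 its values lie between f(-3) = 35 and f(-2) = 20, all positive. Therefore f has no root in (-3, -2).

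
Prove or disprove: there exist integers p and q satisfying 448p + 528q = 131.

There are no such integers.

Both 448 and 528 are divisible by gcd(448, 528) = 16, hence so is any combination 448p + 528q.
But 131 is not a multiple of 16 (it leaves remainder 3).
So the equation is unsolvable over ℤ.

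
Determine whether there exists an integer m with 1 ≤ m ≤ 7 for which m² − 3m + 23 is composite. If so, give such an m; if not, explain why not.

m = 5

At m = 5: 5² − 3·5 + 23 = 33 = 3·11, which is composite.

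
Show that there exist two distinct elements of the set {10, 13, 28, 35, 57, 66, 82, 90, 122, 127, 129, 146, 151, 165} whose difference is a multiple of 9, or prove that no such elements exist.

10 and 28 are such a pair.

Both 10 and 28 leave remainder 1 on division by 9; their difference 18 = 2·9 is a multiple of 9.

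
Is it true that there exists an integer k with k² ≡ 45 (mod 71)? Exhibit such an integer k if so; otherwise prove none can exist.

k = 51

k = 51 works: 51² = 2601, and 2601 − 45 = 2556 = 36·71.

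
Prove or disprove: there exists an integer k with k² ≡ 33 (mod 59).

There is no such integer.

59 is prime, so by Euler's criterion 33 is a square mod 59 iff 33^((59−1)/2) = 33^29 ≡ 1 (mod 59).
Squaring successively (mod 59): 33^2 = 1089 ≡ 27; 33^4 ≡ 27² = 729 ≡ 21; 33^8 ≡ 21² = 441 ≡ 28; 33^16 ≡ 28² = 784 ≡ 17.
Since 29 = 16 + 8 + 4 + 1, 33^29 ≡ 17 · 28 · 21 · 33; multiplying out mod 59: 17·28 = 476 ≡ 4, then 4·21 = 84 ≡ 25, then 25·33 = 825 ≡ 58. Thus 33^29 ≡ 58 ≡ −1 (mod 59).
By Euler's criterion 33 is a quadratic non-residue mod 59: no k satisfies k² ≡ 33 (mod 59).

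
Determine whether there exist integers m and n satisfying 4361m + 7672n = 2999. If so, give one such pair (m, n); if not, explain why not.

No such integers exist.

Any value of 4361m + 7672n is a multiple of gcd(4361, 7672) = 7.
But 2999 is not a multiple of 7 (it leaves remainder 3).
Therefore 4361m + 7672n = 2999 has no solution in integers.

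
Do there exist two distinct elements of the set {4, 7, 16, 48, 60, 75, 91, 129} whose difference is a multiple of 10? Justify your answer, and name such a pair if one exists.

Residues mod 10: 4↦4, 7↦7, 16↦6, 48↦8, 60↦0, 75↦5, 91↦1, 129↦9.
No residue repeats among the 8 elements, so no pair has difference ≡ 0 (mod 10).

There is no such pair.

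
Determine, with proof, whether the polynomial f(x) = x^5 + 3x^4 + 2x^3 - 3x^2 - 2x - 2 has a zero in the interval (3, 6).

f has no root in that interval.

f(3) = 505 and f(6) = 11974, both positive, so a sign-change argument is unavailable; we show f keeps this sign on the whole interval.
Substitute x = 3 + u, where 0 < u < 3 on the interval. Expanding, f(3 + u) = u^5 + 18u^4 + 128u^3 + 447u^2 + 763u + 505.
All 6 nonzero coefficients of this polynomial in u are positive; hence for u > 0 the value is a sum of positive terms (the constant 505 among them).
Therefore f(x) > 0 throughout (3, 6), and f has no zero there.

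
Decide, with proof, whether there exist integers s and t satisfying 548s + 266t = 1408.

s = 88, t = -176

gcd(548, 266) = 2, and 2 divides 1408, so integer solutions exist.
Dividing through by 2 reduces the equation to 274s + 133t = 704.
Run the Euclidean algorithm on 274 and 133: 274 = 2·133 + 8, 133 = 16·8 + 5, 8 = 1·5 + 3, 5 = 1·3 + 2, 3 = 1·2 + 1, 2 = 2·1 + 0.
Back-substituting, 1 = 3 − 1·2 = 3 − (5 − 1·3) = −5 + 2·3 = −5 + 2·(8 − 1·5) = 2·8 − 3·5 = 2·8 − 3·(133 − 16·8) = −3·133 + 50·8 = −3·133 + 50·(274 − 2·133) = 50·274 − 103·133; that is, 274·50 + 133·(-103) = 1.
Scaling by 704 gives the particular solution (s, t) = (35200, -72512).
Subtracting 264·133 from s and adding 264·274 to t gives the tidier solution (88, -176).
Check: 548·88 + 266·(-176) = 48224 − 46816 = 1408. ✓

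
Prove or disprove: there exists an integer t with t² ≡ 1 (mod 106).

Take t = 1. Then 1² = 1, and since 0 ≤ 1 < 106 this is already reduced: 1² ≡ 1 (mod 106).

t = 1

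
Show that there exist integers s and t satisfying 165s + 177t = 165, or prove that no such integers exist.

Every value of 165s + 177t is a multiple of gcd(165, 177) = 3; since 3 ∣ 165, solutions exist.
Dividing through by 3 reduces the equation to 55s + 59t = 55.
Run the Euclidean algorithm on 59 and 55: 59 = 1·55 + 4, 55 = 13·4 + 3, 4 = 1·3 + 1, 3 = 3·1 + 0.
Working back up the chain: 1 = 4 − 1·3 = 4 − (55 − 13·4) = −55 + 14·4 = −55 + 14·(59 − 1·55) = 14·59 − 15·55. So 55·(-15) + 59·14 = 1.
Times 55: 55·(-825) + 59·770 = 55, so (-825, 770) solves it.
Shifting by a multiple of (59, −55) keeps it a solution: s = -825 + 14·59 = 1, t = 770 − 14·55 = 0.
Check: 165·1 + 177·0 = 165 + 0 = 165. ✓

s = 1, t = 0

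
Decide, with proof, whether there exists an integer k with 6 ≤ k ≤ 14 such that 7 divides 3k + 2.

k = 11

For k = 6, 7, …, 10 the values 20, 23, 26, 29, 32 are not multiples of 7. At k = 11 we get 3·11 + 2 = 35, and 35 = 7·5.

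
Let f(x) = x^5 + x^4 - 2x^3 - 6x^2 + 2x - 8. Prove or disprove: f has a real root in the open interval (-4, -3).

f has no root in that interval.

f(-4) = -752 and f(-3) = -176, both negative, so a sign-change argument is unavailable; we show f keeps this sign on the whole interval.
Substitute x = -3 − u, where 0 < u < 1 on the interval. Expanding, f(-3 − u) = -u^5 - 14u^4 - 76u^3 - 204u^2 - 281u - 176.
All 6 nonzero coefficients of this polynomial in u are negative; hence for u > 0 the value is a sum of negative terms (the constant -176 among them).
So f is strictly negative on (-4, -3); no root exists in the interval.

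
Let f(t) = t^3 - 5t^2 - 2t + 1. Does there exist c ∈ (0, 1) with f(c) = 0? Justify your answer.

f(0) = 1 and f(1) = -5, which have opposite signs.
As a polynomial, f is continuous on every closed interval.
By the Intermediate Value Theorem f must vanish at some point of (0, 1).

Such a root exists.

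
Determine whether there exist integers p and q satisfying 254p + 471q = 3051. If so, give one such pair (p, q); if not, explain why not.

p = 114, q = -55

254 and 471 are coprime, so 254p + 471q ranges over all of ℤ.
Dividing repeatedly: 471 = 1·254 + 217, 254 = 1·217 + 37, 217 = 5·37 + 32, 37 = 1·32 + 5, 32 = 6·5 + 2, 5 = 2·2 + 1, 2 = 2·1 + 0.
Working back up the chain: 1 = 5 − 2·2 = 5 − 2·(32 − 6·5) = −2·32 + 13·5 = −2·32 + 13·(37 − 1·32) = 13·37 − 15·32 = 13·37 − 15·(217 − 5·37) = −15·217 + 88·37 = −15·217 + 88·(254 − 1·217) = 88·254 − 103·217 = 88·254 − 103·(471 − 1·254) = −103·471 + 191·254. So 254·191 + 471·(-103) = 1.
Multiplying through by 3051: p = 191·3051 = 582741, q = (-103)·3051 = -314253 is a solution.
Shifting by a multiple of (471, −254) keeps it a solution: p = 582741 − 1237·471 = 114, q = -314253 + 1237·254 = -55.
Indeed 254·114 + 471·(-55) = 28956 − 25905 = 3051.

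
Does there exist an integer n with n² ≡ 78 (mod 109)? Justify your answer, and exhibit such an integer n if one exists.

Take n = 80. Then 80² = 6400 = 58·109 + 78, so 80² ≡ 78 (mod 109).

n = 80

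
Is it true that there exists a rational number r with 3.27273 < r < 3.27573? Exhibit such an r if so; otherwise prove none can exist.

Scale by 40: the interval becomes (130.90920, 131.02920), which contains the integer 131.
Dividing back, 3.27273 < 131/40 < 3.27573, and 131/40 is rational.

r = 131/40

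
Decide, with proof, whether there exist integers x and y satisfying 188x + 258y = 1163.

gcd(188, 258) = 2, so every integer of the form 188x + 258y is a multiple of 2.
But 1163 = 2·581 + 1, so 2 ∤ 1163.
So the equation is unsolvable over ℤ.

No such integers exist.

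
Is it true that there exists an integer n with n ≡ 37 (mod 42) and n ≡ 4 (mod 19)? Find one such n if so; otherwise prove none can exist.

The moduli 42 and 19 are coprime, so by the Chinese Remainder Theorem a unique solution modulo 798 exists.
Any solution of the first congruence is n = 37 + 42t; substituting into the second, 42t ≡ 4 − 37 ≡ 5 (mod 19).
42 ≡ 4 (mod 19), so this reads 4t ≡ 5 (mod 19). Invert 4 mod 19 by the Euclidean algorithm: 19 = 4·4 + 3, 4 = 1·3 + 1, 3 = 3·1 + 0; back-substituting, 1 = 4 − 1·3 = 4 − (19 − 4·4) = −19 + 5·4. Hence 4·5 ≡ 1, so 4⁻¹ ≡ 5 (mod 19).
Therefore t ≡ 5·5 = 25 ≡ 6 (mod 19).
With t = 6: n = 37 + 42·6 = 289.
Check: 289 mod 42 = 37, 289 mod 19 = 4. ✓

n = 289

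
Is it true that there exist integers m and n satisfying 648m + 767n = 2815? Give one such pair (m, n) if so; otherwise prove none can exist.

m = 666, n = -559

Since gcd(648, 767) = 1, every integer is an integer combination of 648 and 767.
Euclidean algorithm: 767 = 1·648 + 119, 648 = 5·119 + 53, 119 = 2·53 + 13, 53 = 4·13 + 1, 13 = 13·1 + 0.
Working back up the chain: 1 = 53 − 4·13 = 53 − 4·(119 − 2·53) = −4·119 + 9·53 = −4·119 + 9·(648 − 5·119) = 9·648 − 49·119 = 9·648 − 49·(767 − 1·648) = −49·767 + 58·648. So 648·58 + 767·(-49) = 1.
Scaling by 2815 gives the particular solution (m, n) = (163270, -137935).
Shifting by a multiple of (767, −648) keeps it a solution: m = 163270 − 212·767 = 666, n = -137935 + 212·648 = -559.
Indeed 648·666 + 767·(-559) = 431568 − 428753 = 2815.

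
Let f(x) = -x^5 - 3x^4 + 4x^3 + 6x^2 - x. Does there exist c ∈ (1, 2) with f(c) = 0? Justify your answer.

f(1) = 5 and f(2) = -26, which have opposite signs.
Since f is a polynomial it is continuous on [1, 2].
By the Intermediate Value Theorem f must vanish at some point of (1, 2).

Such a root exists.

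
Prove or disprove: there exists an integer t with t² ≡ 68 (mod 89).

Take t = 54. Then 54² = 2916 = 32·89 + 68, so 54² ≡ 68 (mod 89).

t = 54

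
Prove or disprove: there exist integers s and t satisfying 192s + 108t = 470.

gcd(192, 108) = 12, so every integer of the form 192s + 108t is a multiple of 12.
However 470 leaves remainder 2 on division by 12.
Therefore 192s + 108t = 470 has no solution in integers.

There are no such integers.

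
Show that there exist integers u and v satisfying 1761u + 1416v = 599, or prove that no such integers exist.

Any value of 1761u + 1416v is a multiple of gcd(1761, 1416) = 3.
But 599 is not a multiple of 3 (it leaves remainder 2).
Hence no integers u, v satisfy the equation.

No such integers exist.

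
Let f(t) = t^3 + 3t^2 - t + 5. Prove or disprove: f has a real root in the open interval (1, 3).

The endpoint values f(1) = 8 and f(3) = 56 are both positive. Claim: f(t) > 0 for every t in (1, 3).
Shift to the endpoint 1: with t = 1 + u (0 < u < 2), one computes f(1 + u) = u^3 + 6u^2 + 8u + 8.
The nonzero coefficients here are all positive, so for u > 0 every term is positive (or zero), and the constant term 8 is strictly positive.
Therefore f(t) > 0 throughout (1, 3), and f has no zero there.

No such root exists.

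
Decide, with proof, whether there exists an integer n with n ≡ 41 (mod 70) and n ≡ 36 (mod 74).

gcd(70, 74) = 2. If n ≡ 41 (mod 70) and n ≡ 36 (mod 74), then n ≡ 41 (mod 2) and n ≡ 36 (mod 2).
These are incompatible: 41 − 36 = 5 is not divisible by 2.
Therefore no such n exists.

No, no such integer exists.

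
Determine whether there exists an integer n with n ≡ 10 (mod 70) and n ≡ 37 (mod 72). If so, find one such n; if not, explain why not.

There is no such integer.

gcd(70, 72) = 2. If n ≡ 10 (mod 70) and n ≡ 37 (mod 72), then n ≡ 10 (mod 2) and n ≡ 37 (mod 2).
These are incompatible: 10 − 37 = -27 is not divisible by 2.
Therefore no such n exists.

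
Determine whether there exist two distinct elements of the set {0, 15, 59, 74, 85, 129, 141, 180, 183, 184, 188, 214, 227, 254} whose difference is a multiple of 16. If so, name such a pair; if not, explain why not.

There is no such pair.

Residues mod 16: 0↦0, 15↦15, 59↦11, 74↦10, 85↦5, 129↦1, 141↦13, 180↦4, 183↦7, 184↦8, 188↦12, 214↦6, 227↦3, 254↦14.
No residue repeats among the 14 elements, so no pair has difference ≡ 0 (mod 16).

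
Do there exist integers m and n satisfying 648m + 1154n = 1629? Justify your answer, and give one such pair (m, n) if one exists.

No such integers exist.

Any value of 648m + 1154n is a multiple of gcd(648, 1154) = 2.
But 1629 = 2·814 + 1, so 2 ∤ 1629.
So the equation is unsolvable over ℤ.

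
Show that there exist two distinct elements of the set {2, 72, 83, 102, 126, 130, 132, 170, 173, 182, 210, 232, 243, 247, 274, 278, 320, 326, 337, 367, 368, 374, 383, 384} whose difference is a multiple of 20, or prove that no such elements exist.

Both 2 and 102 leave remainder 2 on division by 20; their difference 100 = 5·20 is a multiple of 20.

Yes: 2 and 102.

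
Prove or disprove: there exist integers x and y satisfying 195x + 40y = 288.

Both 195 and 40 are divisible by gcd(195, 40) = 5, hence so is any combination 195x + 40y.
However 288 leaves remainder 3 on division by 5.
Therefore 195x + 40y = 288 has no solution in integers.

There are no such integers.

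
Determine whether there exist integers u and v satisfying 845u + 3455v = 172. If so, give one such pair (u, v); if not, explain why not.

Any value of 845u + 3455v is a multiple of gcd(845, 3455) = 5.
But 172 = 5·34 + 2, so 5 ∤ 172.
So the equation is unsolvable over ℤ.

No, no such integers exist.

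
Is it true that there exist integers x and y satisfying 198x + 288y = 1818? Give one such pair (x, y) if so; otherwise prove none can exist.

x = 15, y = -4

Every value of 198x + 288y is a multiple of gcd(198, 288) = 18; since 18 ∣ 1818, solutions exist.
Dividing through by 18 reduces the equation to 11x + 16y = 101.
Dividing repeatedly: 16 = 1·11 + 5, 11 = 2·5 + 1, 5 = 5·1 + 0.
Working back up the chain: 1 = 11 − 2·5 = 11 − 2·(16 − 1·11) = −2·16 + 3·11. So 11·3 + 16·(-2) = 1.
Multiplying through by 101: x = 3·101 = 303, y = (-2)·101 = -202 is a solution.
Subtracting 18·16 from x and adding 18·11 to y gives the tidier solution (15, -4).
Check: 198·15 + 288·(-4) = 2970 − 1152 = 1818. ✓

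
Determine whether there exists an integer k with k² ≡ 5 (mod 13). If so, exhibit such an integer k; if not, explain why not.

Since (13 − k)² ≡ k² (mod 13), it suffices to square k = 0, 1, …, 6: the residues are 0, 1, 4, 9, 3, 12, 10.
The set of squares mod 13 is therefore {0, 1, 3, 4, 9, 10, 12}, which does not contain 5.
Hence no integer k has k² ≡ 5 (mod 13).

No such integer exists.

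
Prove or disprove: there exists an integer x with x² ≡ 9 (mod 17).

Take x = 3. Then 3² = 9, and since 0 ≤ 9 < 17 this is already reduced: 3² ≡ 9 (mod 17).

x = 3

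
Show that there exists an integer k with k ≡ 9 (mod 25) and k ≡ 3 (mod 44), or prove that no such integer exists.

k = 1059

The moduli 25 and 44 are coprime, so by the Chinese Remainder Theorem a unique solution modulo 1100 exists.
Any solution of the first congruence is k = 9 + 25t; substituting into the second, 25t ≡ 3 − 9 ≡ 38 (mod 44).
Invert 25 mod 44 by the Euclidean algorithm: 44 = 1·25 + 19, 25 = 1·19 + 6, 19 = 3·6 + 1, 6 = 6·1 + 0; back-substituting, 1 = 19 − 3·6 = 19 − 3·(25 − 1·19) = −3·25 + 4·19 = −3·25 + 4·(44 − 1·25) = 4·44 − 7·25. Hence 25·(-7) ≡ 1, so 25⁻¹ ≡ -7 ≡ 37 (mod 44).
Multiplying by 37: t ≡ 37·38 = 1406 ≡ 42 (mod 44).
With t = 42: k = 9 + 25·42 = 1059.
Verify: 1059 = 42·25 + 9 and 1059 = 24·44 + 3. ✓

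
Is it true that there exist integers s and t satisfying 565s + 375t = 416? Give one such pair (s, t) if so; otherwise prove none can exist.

Both 565 and 375 are divisible by gcd(565, 375) = 5, hence so is any combination 565s + 375t.
But 416 = 5·83 + 1, so 5 ∤ 416.
So the equation is unsolvable over ℤ.

No such integers exist.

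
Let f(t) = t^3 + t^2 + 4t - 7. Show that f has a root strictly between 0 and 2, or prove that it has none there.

Such a root exists.

f(0) = -7 and f(2) = 13, which have opposite signs.
f is continuous everywhere (it is a polynomial), in particular on [0, 2].
By the Intermediate Value Theorem, f takes the value 0 somewhere in the open interval.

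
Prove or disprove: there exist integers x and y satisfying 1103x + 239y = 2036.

x = 61, y = -273

Since gcd(1103, 239) = 1, every integer is an integer combination of 1103 and 239.
Run the Euclidean algorithm on 1103 and 239: 1103 = 4·239 + 147, 239 = 1·147 + 92, 147 = 1·92 + 55, 92 = 1·55 + 37, 55 = 1·37 + 18, 37 = 2·18 + 1, 18 = 18·1 + 0.
Back-substituting, 1 = 37 − 2·18 = 37 − 2·(55 − 1·37) = −2·55 + 3·37 = −2·55 + 3·(92 − 1·55) = 3·92 − 5·55 = 3·92 − 5·(147 − 1·92) = −5·147 + 8·92 = −5·147 + 8·(239 − 1·147) = 8·239 − 13·147 = 8·239 − 13·(1103 − 4·239) = −13·1103 + 60·239; that is, 1103·(-13) + 239·60 = 1.
Multiplying through by 2036: x = (-13)·2036 = -26468, y = 60·2036 = 122160 is a solution.
Shifting by a multiple of (239, −1103) keeps it a solution: x = -26468 + 111·239 = 61, y = 122160 − 111·1103 = -273.
Indeed 1103·61 + 239·(-273) = 67283 − 65247 = 2036.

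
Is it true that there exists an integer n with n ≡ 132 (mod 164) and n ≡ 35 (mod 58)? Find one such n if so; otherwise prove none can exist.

No such integer exists.

gcd(164, 58) = 2. If n ≡ 132 (mod 164) and n ≡ 35 (mod 58), then n ≡ 132 (mod 2) and n ≡ 35 (mod 2).
These are incompatible: 132 − 35 = 97 is not divisible by 2.
So no integer satisfies both congruences.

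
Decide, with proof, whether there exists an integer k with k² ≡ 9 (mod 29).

k = 26

k = 26 works: 26² = 676, and 676 − 9 = 667 = 23·29.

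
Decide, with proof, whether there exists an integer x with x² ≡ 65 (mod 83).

Take x = 27. Then 27² = 729 = 8·83 + 65, so 27² ≡ 65 (mod 83).

x = 27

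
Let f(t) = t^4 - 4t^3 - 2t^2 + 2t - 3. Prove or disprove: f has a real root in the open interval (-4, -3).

The endpoint values f(-4) = 469 and f(-3) = 162 are both positive. Claim: f(t) > 0 for every t in (-4, -3).
Shift to the endpoint -3: with t = -3 − u (0 < u < 1), one computes f(-3 − u) = u^4 + 16u^3 + 88u^2 + 202u + 162.
The nonzero coefficients here are all positive, so for u > 0 every term is positive (or zero), and the constant term 162 is strictly positive.
Therefore f(t) > 0 throughout (-4, -3), and f has no zero there.

f has no root in that interval.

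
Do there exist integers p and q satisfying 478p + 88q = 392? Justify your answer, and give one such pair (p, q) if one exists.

Every value of 478p + 88q is a multiple of gcd(478, 88) = 2; since 2 ∣ 392, solutions exist.
Dividing through by 2 reduces the equation to 239p + 44q = 196.
Euclidean algorithm: 239 = 5·44 + 19, 44 = 2·19 + 6, 19 = 3·6 + 1, 6 = 6·1 + 0.
Working back up the chain: 1 = 19 − 3·6 = 19 − 3·(44 − 2·19) = −3·44 + 7·19 = −3·44 + 7·(239 − 5·44) = 7·239 − 38·44. So 239·7 + 44·(-38) = 1.
Scaling by 196 gives the particular solution (p, q) = (1372, -7448).
The general solution is p = 1372 + 44k, q = -7448 − 239k; taking k = -31 gives the smaller pair p = 8, q = -39.
Check: 478·8 + 88·(-39) = 3824 − 3432 = 392. ✓

p = 8, q = -39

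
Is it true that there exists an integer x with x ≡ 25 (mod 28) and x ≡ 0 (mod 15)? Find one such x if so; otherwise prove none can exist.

gcd(28, 15) = 1, so the Chinese Remainder Theorem guarantees exactly one residue class mod 420 satisfying both.
Any solution of the first congruence is x = 25 + 28t; substituting into the second, 28t ≡ 0 − 25 ≡ 5 (mod 15).
28 ≡ 13 (mod 15), so this reads 13t ≡ 5 (mod 15). Note 13·7 = 91 ≡ 1 (mod 15) (as 91 − 1 = 6·15), so 13⁻¹ ≡ 7.
Multiplying by 7: t ≡ 7·5 = 35 ≡ 5 (mod 15).
Taking t = 5 gives x = 25 + 28·5 = 165.
Check: 165 mod 28 = 25, 165 mod 15 = 0. ✓

x = 165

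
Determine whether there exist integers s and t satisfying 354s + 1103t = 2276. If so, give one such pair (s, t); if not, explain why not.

354 and 1103 are coprime, so 354s + 1103t ranges over all of ℤ.
Dividing repeatedly: 1103 = 3·354 + 41, 354 = 8·41 + 26, 41 = 1·26 + 15, 26 = 1·15 + 11, 15 = 1·11 + 4, 11 = 2·4 + 3, 4 = 1·3 + 1, 3 = 3·1 + 0.
Working back up the chain: 1 = 4 − 1·3 = 4 − (11 − 2·4) = −11 + 3·4 = −11 + 3·(15 − 1·11) = 3·15 − 4·11 = 3·15 − 4·(26 − 1·15) = −4·26 + 7·15 = −4·26 + 7·(41 − 1·26) = 7·41 − 11·26 = 7·41 − 11·(354 − 8·41) = −11·354 + 95·41 = −11·354 + 95·(1103 − 3·354) = 95·1103 − 296·354. So 354·(-296) + 1103·95 = 1.
Times 2276: 354·(-673696) + 1103·216220 = 2276, so (-673696, 216220) solves it.
Shifting by a multiple of (1103, −354) keeps it a solution: s = -673696 + 611·1103 = 237, t = 216220 − 611·354 = -74.
Check: 354·237 + 1103·(-74) = 83898 − 81622 = 2276. ✓

s = 237, t = -74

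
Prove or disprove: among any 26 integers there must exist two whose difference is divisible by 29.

Consider the 26 integers 74, 75, …, 99. They lie in distinct residue classes modulo 29, since 26 ≤ 29.
Any two of them differ by at most 25 < 29 and by at least 1, so no difference is a multiple of 29.

No, the set {74, 75, 76, 77, 78, 79, 80, 81, 82, 83, 84, 85, 86, 87, 88, 89, 90, 91, 92, 93, 94, 95, 96, 97, 98, 99} is a counterexample.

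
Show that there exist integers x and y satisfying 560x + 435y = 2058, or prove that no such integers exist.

No such integers exist.

Any value of 560x + 435y is a multiple of gcd(560, 435) = 5.
But 2058 = 5·411 + 3, so 5 ∤ 2058.
So the equation is unsolvable over ℤ.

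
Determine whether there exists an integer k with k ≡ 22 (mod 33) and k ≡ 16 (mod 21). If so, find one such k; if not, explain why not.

Here gcd(33, 21) = 3, and both 22 and 16 leave remainder 1 mod 3, so the system is consistent.
Step through k = 22, 22 + 33, 22 + 2·33, …: the values 22, 55, 88, 121 reduce mod 21 to 1, 13, 4, 16. The value 121 hits 16.
Verify: 121 = 3·33 + 22 and 121 = 5·21 + 16. ✓

k = 121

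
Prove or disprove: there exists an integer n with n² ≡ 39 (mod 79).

No such integer exists.

Apply Euler's criterion with the prime 79: 39 is a quadratic residue iff 39^39 ≡ 1 (mod 79), and a non-residue iff it is ≡ −1.
Repeated squaring mod 79: 39^2 = 1521 ≡ 20; 39^4 ≡ 20² = 400 ≡ 5; 39^8 ≡ 5² = 25 ≡ 25; 39^16 ≡ 25² = 625 ≡ 72; 39^32 ≡ 72² = 5184 ≡ 49.
Since 39 = 32 + 4 + 2 + 1, 39^39 ≡ 49 · 5 · 20 · 39; multiplying out mod 79: 49·5 = 245 ≡ 8, then 8·20 = 160 ≡ 2, then 2·39 = 78 ≡ 78. Thus 39^39 ≡ 78 ≡ −1 (mod 79).
By Euler's criterion 39 is a quadratic non-residue mod 79: no n satisfies n² ≡ 39 (mod 79).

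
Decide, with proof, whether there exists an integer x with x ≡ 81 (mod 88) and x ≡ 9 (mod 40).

The moduli are not coprime: gcd(88, 40) = 8. Compatibility requires 8 ∣ (9 − 81) = -72, which holds, so solutions exist.
The integers ≡ 81 (mod 88) are 81, 169, …; their remainders mod 40 are 1, 9, so x = 169 is the first that is ≡ 9 (mod 40).
Indeed 169 ≡ 81 (mod 88) and 169 ≡ 9 (mod 40).

x = 169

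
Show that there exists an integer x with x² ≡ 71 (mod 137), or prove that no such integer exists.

No, no such integer exists.

137 is prime, so by Euler's criterion 71 is a square mod 137 iff 71^((137−1)/2) = 71^68 ≡ 1 (mod 137).
Squaring successively (mod 137): 71^2 = 5041 ≡ 109; 71^4 ≡ 109² = 11881 ≡ 99; 71^8 ≡ 99² = 9801 ≡ 74; 71^16 ≡ 74² = 5476 ≡ 133; 71^32 ≡ 133² = 17689 ≡ 16; 71^64 ≡ 16² = 256 ≡ 119.
Since 68 = 64 + 4, 71^68 ≡ 119 · 99; multiplying out mod 137: 119·99 = 11781 ≡ 136. Thus 71^68 ≡ 136 ≡ −1 (mod 137).
The value −1 means 71 is a non-residue modulo 137, so x² ≡ 71 (mod 137) is impossible.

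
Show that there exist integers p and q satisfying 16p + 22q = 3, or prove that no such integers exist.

gcd(16, 22) = 2, so every integer of the form 16p + 22q is a multiple of 2.
But 3 = 2·1 + 1, so 2 ∤ 3.
So the equation is unsolvable over ℤ.

No, no such integers exist.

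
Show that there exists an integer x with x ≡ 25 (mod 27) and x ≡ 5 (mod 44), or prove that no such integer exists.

x = 1105

gcd(27, 44) = 1, so the Chinese Remainder Theorem guarantees exactly one residue class mod 1188 satisfying both.
Write x = 25 + 27t and require 25 + 27t ≡ 5 (mod 44), i.e. 27t ≡ 24 (mod 44).
To invert 27 modulo 44: 44 = 1·27 + 17, 27 = 1·17 + 10, 17 = 1·10 + 7, 10 = 1·7 + 3, 7 = 2·3 + 1, 3 = 3·1 + 0, and unwinding, 1 = 7 − 2·3 = 7 − 2·(10 − 1·7) = −2·10 + 3·7 = −2·10 + 3·(17 − 1·10) = 3·17 − 5·10 = 3·17 − 5·(27 − 1·17) = −5·27 + 8·17 = −5·27 + 8·(44 − 1·27) = 8·44 − 13·27. Thus 27⁻¹ ≡ -13 ≡ 31 (mod 44).
Therefore t ≡ 31·24 = 744 ≡ 40 (mod 44).
With t = 40: x = 25 + 27·40 = 1105.
Indeed 1105 ≡ 25 (mod 27) and 1105 ≡ 5 (mod 44).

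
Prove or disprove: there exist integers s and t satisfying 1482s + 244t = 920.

s = 24, t = -142

Since gcd(1482, 244) = 2 and 920 = 2·460, Bézout's identity guarantees a solution.
Dividing through by 2 reduces the equation to 741s + 122t = 460.
Euclidean algorithm: 741 = 6·122 + 9, 122 = 13·9 + 5, 9 = 1·5 + 4, 5 = 1·4 + 1, 4 = 4·1 + 0.
Working back up the chain: 1 = 5 − 1·4 = 5 − (9 − 1·5) = −9 + 2·5 = −9 + 2·(122 − 13·9) = 2·122 − 27·9 = 2·122 − 27·(741 − 6·122) = −27·741 + 164·122. So 741·(-27) + 122·164 = 1.
Times 460: 741·(-12420) + 122·75440 = 460, so (-12420, 75440) solves it.
The general solution is s = -12420 + 122k, t = 75440 − 741k; taking k = 102 gives the smaller pair s = 24, t = -142.
Check: 1482·24 + 244·(-142) = 35568 − 34648 = 920. ✓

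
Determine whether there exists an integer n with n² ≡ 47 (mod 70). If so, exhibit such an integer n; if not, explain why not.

No, no such integer exists.

Reduce modulo 5, which divides 70: we would need n² ≡ 2 (mod 5).
Computing n² mod 5 for n = 0, 1, …, 2 (enough, by the symmetry n ↦ 5 − n) gives 0, 1, 4.
So the quadratic residues mod 5 are {0, 1, 4}, and 2 is not among them.
Therefore n² ≡ 47 (mod 70) has no solution.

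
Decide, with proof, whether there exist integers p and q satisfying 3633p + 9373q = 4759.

gcd(3633, 9373) = 7, so every integer of the form 3633p + 9373q is a multiple of 7.
However 4759 leaves remainder 6 on division by 7.
Hence no integers p, q satisfy the equation.

No, no such integers exist.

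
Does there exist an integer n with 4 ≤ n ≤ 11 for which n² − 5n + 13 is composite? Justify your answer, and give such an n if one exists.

n = 9

At n = 9: 9² − 5·9 + 13 = 49 = 7·7, which is composite.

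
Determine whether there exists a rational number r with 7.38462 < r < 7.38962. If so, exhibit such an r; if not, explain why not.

r = 133/18

Multiplying by 18: 18·7.38462 = 132.92316 and 18·7.38962 = 133.01316, so the integer 133 lies strictly between them.
So r = 133/18 works: it is a ratio of integers, and dividing 18·7.38462 < 133 < 18·7.38962 through by 18 gives 7.38462 < 133/18 < 7.38962.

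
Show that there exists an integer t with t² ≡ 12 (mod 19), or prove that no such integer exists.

No such integer exists.

Computing t² mod 19 for t = 0, 1, …, 9 (enough, by the symmetry t ↦ 19 − t) gives 0, 1, 4, 9, 16, 6, 17, 11, 7, 5.
The set of squares mod 19 is therefore {0, 1, 4, 5, 6, 7, 9, 11, 16, 17}, which does not contain 12.
Hence no integer t has t² ≡ 12 (mod 19).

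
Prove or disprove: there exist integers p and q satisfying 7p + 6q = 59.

7 and 6 are coprime, so 7p + 6q ranges over all of ℤ.
Run the Euclidean algorithm on 7 and 6: 7 = 1·6 + 1, 6 = 6·1 + 0.
Working back up the chain: 1 = 7 − 1·6. So 7·1 + 6·(-1) = 1.
Multiplying through by 59: p = 1·59 = 59, q = (-1)·59 = -59 is a solution.
Subtracting 9·6 from p and adding 9·7 to q gives the tidier solution (5, 4).
Check: 7·5 + 6·4 = 35 + 24 = 59. ✓

p = 5, q = 4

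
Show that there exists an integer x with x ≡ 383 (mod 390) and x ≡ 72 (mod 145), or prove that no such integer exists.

No, no such integer exists.

Reduce both congruences modulo 5, which divides 390 and 145: they say x ≡ 383 (mod 5) and x ≡ 72 (mod 5).
However 383 ≡ 3 and 72 ≡ 2 (mod 5), and 3 ≠ 2.
So no integer satisfies both congruences.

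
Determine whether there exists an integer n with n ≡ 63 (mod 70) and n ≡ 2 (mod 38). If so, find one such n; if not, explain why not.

Reduce both congruences modulo 2, which divides 70 and 38: they say n ≡ 63 (mod 2) and n ≡ 2 (mod 2).
However 63 ≡ 1 and 2 ≡ 0 (mod 2), and 1 ≠ 0.
Hence the system has no solution.

No such integer exists.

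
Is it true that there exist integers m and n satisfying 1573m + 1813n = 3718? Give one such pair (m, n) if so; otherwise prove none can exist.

m = 332, n = -286

1573 and 1813 are coprime, so 1573m + 1813n ranges over all of ℤ.
Dividing repeatedly: 1813 = 1·1573 + 240, 1573 = 6·240 + 133, 240 = 1·133 + 107, 133 = 1·107 + 26, 107 = 4·26 + 3, 26 = 8·3 + 2, 3 = 1·2 + 1, 2 = 2·1 + 0.
Working back up the chain: 1 = 3 − 1·2 = 3 − (26 − 8·3) = −26 + 9·3 = −26 + 9·(107 − 4·26) = 9·107 − 37·26 = 9·107 − 37·(133 − 1·107) = −37·133 + 46·107 = −37·133 + 46·(240 − 1·133) = 46·240 − 83·133 = 46·240 − 83·(1573 − 6·240) = −83·1573 + 544·240 = −83·1573 + 544·(1813 − 1·1573) = 544·1813 − 627·1573. So 1573·(-627) + 1813·544 = 1.
Multiplying through by 3718: m = (-627)·3718 = -2331186, n = 544·3718 = 2022592 is a solution.
Adding 1286·1813 to m and subtracting 1286·1573 from n gives the tidier solution (332, -286).
Check: 1573·332 + 1813·(-286) = 522236 − 518518 = 3718. ✓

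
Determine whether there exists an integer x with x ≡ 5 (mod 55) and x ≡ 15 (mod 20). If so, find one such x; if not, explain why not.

The moduli are not coprime: gcd(55, 20) = 5. Compatibility requires 5 ∣ (15 − 5) = 10, which holds, so solutions exist.
The integers ≡ 5 (mod 55) are 5, 60, 115, …; their remainders mod 20 are 5, 0, 15, so x = 115 is the first that is ≡ 15 (mod 20).
Indeed 115 ≡ 5 (mod 55) and 115 ≡ 15 (mod 20).

x = 115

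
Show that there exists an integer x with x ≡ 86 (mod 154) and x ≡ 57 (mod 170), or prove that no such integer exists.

Both moduli are multiples of 2 = gcd(154, 170), so any solution would satisfy x ≡ 86 and x ≡ 57 modulo 2 simultaneously.
But 86 mod 2 = 0 while 57 mod 2 = 1, a contradiction.
Hence the system has no solution.

There is no such integer.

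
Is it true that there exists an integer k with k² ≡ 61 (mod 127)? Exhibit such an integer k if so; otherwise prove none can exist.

Take k = 51. Then 51² = 2601 = 20·127 + 61, so 51² ≡ 61 (mod 127).

k = 51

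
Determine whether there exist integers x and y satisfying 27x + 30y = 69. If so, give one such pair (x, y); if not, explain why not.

Every value of 27x + 30y is a multiple of gcd(27, 30) = 3; since 3 ∣ 69, solutions exist.
Dividing through by 3 reduces the equation to 9x + 10y = 23.
Dividing repeatedly: 10 = 1·9 + 1, 9 = 9·1 + 0.
Working back up the chain: 1 = 10 − 1·9. So 9·(-1) + 10·1 = 1.
Scaling by 23 gives the particular solution (x, y) = (-23, 23).
Shifting by a multiple of (10, −9) keeps it a solution: x = -23 + 3·10 = 7, y = 23 − 3·9 = -4.
Check: 27·7 + 30·(-4) = 189 − 120 = 69. ✓

x = 7, y = -4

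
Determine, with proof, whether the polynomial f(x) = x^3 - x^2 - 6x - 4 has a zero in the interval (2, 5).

Yes, f has a root in the interval.

f(2) = -12 and f(5) = 66, which have opposite signs.
f is continuous everywhere (it is a polynomial), in particular on [2, 5].
By the Intermediate Value Theorem, f takes the value 0 somewhere in the open interval.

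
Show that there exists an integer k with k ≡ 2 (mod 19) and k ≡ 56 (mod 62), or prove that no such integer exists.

k = 800

The moduli 19 and 62 are coprime, so by the Chinese Remainder Theorem a unique solution modulo 1178 exists.
Any solution of the first congruence is k = 2 + 19t; substituting into the second, 19t ≡ 56 − 2 ≡ 54 (mod 62).
Invert 19 mod 62 by the Euclidean algorithm: 62 = 3·19 + 5, 19 = 3·5 + 4, 5 = 1·4 + 1, 4 = 4·1 + 0; back-substituting, 1 = 5 − 1·4 = 5 − (19 − 3·5) = −19 + 4·5 = −19 + 4·(62 − 3·19) = 4·62 − 13·19. Hence 19·(-13) ≡ 1, so 19⁻¹ ≡ -13 ≡ 49 (mod 62).
Multiplying by 49: t ≡ 49·54 = 2646 ≡ 42 (mod 62).
Taking t = 42 gives k = 2 + 19·42 = 800.
Indeed 800 ≡ 2 (mod 19) and 800 ≡ 56 (mod 62).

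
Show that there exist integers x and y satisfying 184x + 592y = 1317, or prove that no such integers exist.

Any value of 184x + 592y is a multiple of gcd(184, 592) = 8.
But 1317 = 8·164 + 5, so 8 ∤ 1317.
So the equation is unsolvable over ℤ.

No such integers exist.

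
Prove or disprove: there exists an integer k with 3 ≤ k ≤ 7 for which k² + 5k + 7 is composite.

At k = 7: 7² + 5·7 + 7 = 91 = 7·13, which is composite.

k = 7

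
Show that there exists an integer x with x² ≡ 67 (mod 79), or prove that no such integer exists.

x = 15 works: 15² = 225, and 225 − 67 = 158 = 2·79.

x = 15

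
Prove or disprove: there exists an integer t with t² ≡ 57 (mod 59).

t = 23 works: 23² = 529, and 529 − 57 = 472 = 8·59.

t = 23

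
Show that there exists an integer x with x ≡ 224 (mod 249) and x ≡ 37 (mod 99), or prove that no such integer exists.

Reduce both congruences modulo 3, which divides 249 and 99: they say x ≡ 224 (mod 3) and x ≡ 37 (mod 3).
But 224 mod 3 = 2 while 37 mod 3 = 1, a contradiction.
Hence the system has no solution.

No, no such integer exists.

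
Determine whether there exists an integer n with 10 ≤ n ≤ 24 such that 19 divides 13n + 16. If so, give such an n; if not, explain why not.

For n = 10, 11, …, 24 the values of 13n + 16 modulo 19 are 13, 7, 1, 14, 8, 2, 15, 9, 3, 16, 10, 4, 17, 11, 5 respectively.
The residue 0 does not occur, so no n in [10, 24] makes 13n + 16 a multiple of 19.

There is no such integer n in that range.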